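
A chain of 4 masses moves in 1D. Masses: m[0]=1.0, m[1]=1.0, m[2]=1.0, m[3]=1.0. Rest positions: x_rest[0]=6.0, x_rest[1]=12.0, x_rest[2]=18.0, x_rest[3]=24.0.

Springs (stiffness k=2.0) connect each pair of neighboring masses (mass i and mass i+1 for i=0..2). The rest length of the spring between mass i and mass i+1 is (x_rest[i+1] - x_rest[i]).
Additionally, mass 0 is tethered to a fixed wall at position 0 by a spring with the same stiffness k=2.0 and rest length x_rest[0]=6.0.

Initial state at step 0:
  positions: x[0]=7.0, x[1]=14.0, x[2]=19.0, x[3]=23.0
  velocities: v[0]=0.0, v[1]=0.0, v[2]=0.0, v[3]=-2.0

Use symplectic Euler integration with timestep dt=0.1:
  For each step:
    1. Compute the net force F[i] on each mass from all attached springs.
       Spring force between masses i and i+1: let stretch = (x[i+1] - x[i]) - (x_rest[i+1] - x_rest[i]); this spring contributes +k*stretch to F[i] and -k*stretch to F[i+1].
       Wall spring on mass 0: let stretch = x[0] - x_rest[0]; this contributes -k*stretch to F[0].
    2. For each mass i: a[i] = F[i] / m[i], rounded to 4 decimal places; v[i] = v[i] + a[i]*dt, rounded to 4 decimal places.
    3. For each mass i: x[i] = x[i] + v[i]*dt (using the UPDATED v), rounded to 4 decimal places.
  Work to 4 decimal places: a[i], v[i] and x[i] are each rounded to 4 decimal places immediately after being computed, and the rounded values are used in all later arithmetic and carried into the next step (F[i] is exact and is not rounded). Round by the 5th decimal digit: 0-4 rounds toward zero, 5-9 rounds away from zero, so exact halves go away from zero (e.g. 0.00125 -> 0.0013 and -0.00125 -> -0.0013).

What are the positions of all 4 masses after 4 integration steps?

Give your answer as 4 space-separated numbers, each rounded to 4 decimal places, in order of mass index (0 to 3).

Step 0: x=[7.0000 14.0000 19.0000 23.0000] v=[0.0000 0.0000 0.0000 -2.0000]
Step 1: x=[7.0000 13.9600 18.9800 22.8400] v=[0.0000 -0.4000 -0.2000 -1.6000]
Step 2: x=[6.9992 13.8812 18.9368 22.7228] v=[-0.0080 -0.7880 -0.4320 -1.1720]
Step 3: x=[6.9961 13.7659 18.8682 22.6499] v=[-0.0314 -1.1533 -0.6859 -0.7292]
Step 4: x=[6.9884 13.6172 18.7732 22.6214] v=[-0.0767 -1.4868 -0.9500 -0.2855]

Answer: 6.9884 13.6172 18.7732 22.6214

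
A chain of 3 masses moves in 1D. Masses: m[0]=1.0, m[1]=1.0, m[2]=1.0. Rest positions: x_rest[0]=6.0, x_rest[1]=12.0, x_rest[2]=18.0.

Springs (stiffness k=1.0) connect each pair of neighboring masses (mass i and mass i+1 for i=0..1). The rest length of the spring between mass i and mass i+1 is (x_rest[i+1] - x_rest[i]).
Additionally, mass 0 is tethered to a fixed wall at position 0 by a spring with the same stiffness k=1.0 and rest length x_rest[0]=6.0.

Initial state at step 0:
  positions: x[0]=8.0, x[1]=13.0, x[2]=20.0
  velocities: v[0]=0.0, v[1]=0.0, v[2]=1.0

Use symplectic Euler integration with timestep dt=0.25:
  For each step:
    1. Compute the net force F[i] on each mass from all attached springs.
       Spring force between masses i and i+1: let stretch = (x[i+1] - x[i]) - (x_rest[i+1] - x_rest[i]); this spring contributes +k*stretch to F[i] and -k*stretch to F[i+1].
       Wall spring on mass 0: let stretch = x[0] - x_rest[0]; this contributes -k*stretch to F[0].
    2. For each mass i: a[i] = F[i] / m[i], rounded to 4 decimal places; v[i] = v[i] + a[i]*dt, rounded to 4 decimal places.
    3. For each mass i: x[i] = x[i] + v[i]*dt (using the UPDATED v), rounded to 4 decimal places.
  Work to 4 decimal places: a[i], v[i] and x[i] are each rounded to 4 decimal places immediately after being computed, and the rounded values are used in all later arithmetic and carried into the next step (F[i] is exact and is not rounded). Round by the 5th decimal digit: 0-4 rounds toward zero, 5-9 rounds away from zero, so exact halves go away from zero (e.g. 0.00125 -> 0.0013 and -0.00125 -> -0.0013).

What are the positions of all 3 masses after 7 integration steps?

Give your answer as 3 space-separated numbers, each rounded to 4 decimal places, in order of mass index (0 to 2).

Step 0: x=[8.0000 13.0000 20.0000] v=[0.0000 0.0000 1.0000]
Step 1: x=[7.8125 13.1250 20.1875] v=[-0.7500 0.5000 0.7500]
Step 2: x=[7.4688 13.3594 20.3086] v=[-1.3750 0.9375 0.4844]
Step 3: x=[7.0264 13.6600 20.3704] v=[-1.7696 1.2022 0.2471]
Step 4: x=[6.5595 13.9654 20.3878] v=[-1.8678 1.2214 0.0695]
Step 5: x=[6.1455 14.2093 20.3788] v=[-1.6562 0.9755 -0.0361]
Step 6: x=[5.8514 14.3348 20.3592] v=[-1.1766 0.5019 -0.0785]
Step 7: x=[5.7218 14.3066 20.3381] v=[-0.5186 -0.1129 -0.0846]

Answer: 5.7218 14.3066 20.3381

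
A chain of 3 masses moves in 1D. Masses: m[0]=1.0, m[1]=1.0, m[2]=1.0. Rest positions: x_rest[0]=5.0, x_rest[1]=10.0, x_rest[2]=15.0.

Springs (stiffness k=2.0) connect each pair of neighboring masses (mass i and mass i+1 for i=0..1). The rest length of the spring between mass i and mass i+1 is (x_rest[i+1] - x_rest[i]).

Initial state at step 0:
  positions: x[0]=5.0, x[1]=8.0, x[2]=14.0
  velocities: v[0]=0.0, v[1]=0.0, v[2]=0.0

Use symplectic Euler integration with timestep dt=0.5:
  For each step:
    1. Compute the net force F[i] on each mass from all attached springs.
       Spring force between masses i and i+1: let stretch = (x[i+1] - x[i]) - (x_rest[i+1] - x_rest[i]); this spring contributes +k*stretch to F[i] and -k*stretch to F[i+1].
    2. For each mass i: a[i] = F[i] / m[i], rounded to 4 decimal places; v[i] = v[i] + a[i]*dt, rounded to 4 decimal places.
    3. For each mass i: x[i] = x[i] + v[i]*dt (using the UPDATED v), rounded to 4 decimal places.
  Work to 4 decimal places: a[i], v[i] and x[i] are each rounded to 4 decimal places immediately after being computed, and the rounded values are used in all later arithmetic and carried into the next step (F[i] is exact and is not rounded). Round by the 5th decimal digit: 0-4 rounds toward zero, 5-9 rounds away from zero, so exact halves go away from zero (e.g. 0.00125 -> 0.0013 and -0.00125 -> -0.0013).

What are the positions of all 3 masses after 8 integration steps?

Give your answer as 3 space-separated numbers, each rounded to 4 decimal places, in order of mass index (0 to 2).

Step 0: x=[5.0000 8.0000 14.0000] v=[0.0000 0.0000 0.0000]
Step 1: x=[4.0000 9.5000 13.5000] v=[-2.0000 3.0000 -1.0000]
Step 2: x=[3.2500 10.2500 13.5000] v=[-1.5000 1.5000 0.0000]
Step 3: x=[3.5000 9.1250 14.3750] v=[0.5000 -2.2500 1.7500]
Step 4: x=[4.0625 7.8125 15.1250] v=[1.1250 -2.6250 1.5000]
Step 5: x=[4.0000 8.2813 14.7188] v=[-0.1250 0.9375 -0.8125]
Step 6: x=[3.5782 9.8282 13.5938] v=[-0.8437 3.0937 -2.2500]
Step 7: x=[3.7814 10.1329 13.0860] v=[0.4063 0.6093 -1.0156]
Step 8: x=[4.6603 8.7384 13.6017] v=[1.7578 -2.7891 1.0313]

Answer: 4.6603 8.7384 13.6017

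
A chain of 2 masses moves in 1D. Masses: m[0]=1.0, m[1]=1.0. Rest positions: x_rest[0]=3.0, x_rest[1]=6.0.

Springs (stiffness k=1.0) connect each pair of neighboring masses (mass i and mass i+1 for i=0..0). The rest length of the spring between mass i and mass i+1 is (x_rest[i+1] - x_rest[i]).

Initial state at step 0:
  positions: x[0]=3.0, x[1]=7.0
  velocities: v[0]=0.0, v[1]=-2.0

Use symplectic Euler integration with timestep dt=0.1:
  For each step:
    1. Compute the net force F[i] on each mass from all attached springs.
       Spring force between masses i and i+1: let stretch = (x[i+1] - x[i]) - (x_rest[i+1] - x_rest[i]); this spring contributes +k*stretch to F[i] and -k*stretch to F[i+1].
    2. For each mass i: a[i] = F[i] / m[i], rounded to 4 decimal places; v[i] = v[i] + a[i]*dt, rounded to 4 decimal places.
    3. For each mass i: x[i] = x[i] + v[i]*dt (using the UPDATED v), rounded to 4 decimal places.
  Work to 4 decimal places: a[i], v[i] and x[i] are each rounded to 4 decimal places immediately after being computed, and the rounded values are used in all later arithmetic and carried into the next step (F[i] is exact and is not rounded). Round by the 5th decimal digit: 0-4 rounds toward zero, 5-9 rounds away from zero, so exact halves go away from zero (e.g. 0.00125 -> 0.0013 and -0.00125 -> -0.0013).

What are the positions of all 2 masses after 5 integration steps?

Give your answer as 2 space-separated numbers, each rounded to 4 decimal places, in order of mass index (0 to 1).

Step 0: x=[3.0000 7.0000] v=[0.0000 -2.0000]
Step 1: x=[3.0100 6.7900] v=[0.1000 -2.1000]
Step 2: x=[3.0278 6.5722] v=[0.1780 -2.1780]
Step 3: x=[3.0510 6.3490] v=[0.2324 -2.2324]
Step 4: x=[3.0772 6.1228] v=[0.2622 -2.2622]
Step 5: x=[3.1039 5.8961] v=[0.2668 -2.2668]

Answer: 3.1039 5.8961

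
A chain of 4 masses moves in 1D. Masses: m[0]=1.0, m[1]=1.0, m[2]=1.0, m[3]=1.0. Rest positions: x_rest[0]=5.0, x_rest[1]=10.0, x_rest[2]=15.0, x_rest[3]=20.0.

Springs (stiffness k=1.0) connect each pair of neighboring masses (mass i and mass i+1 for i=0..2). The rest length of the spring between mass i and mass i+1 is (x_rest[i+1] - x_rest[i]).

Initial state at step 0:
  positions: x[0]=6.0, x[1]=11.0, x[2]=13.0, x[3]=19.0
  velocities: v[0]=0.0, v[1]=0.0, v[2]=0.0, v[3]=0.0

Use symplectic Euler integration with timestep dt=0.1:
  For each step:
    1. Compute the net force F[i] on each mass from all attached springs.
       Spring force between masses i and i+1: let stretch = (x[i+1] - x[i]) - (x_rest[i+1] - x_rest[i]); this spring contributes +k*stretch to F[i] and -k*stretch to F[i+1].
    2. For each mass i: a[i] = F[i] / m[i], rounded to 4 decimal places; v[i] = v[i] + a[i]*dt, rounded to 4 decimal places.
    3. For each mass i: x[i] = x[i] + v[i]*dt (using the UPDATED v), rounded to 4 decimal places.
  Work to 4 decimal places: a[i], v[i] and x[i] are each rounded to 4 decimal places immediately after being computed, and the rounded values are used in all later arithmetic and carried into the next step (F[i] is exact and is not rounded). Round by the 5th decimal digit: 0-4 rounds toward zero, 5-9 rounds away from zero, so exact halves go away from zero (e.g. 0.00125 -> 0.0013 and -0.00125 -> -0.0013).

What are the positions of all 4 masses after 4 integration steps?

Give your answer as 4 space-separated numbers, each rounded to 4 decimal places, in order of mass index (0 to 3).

Step 0: x=[6.0000 11.0000 13.0000 19.0000] v=[0.0000 0.0000 0.0000 0.0000]
Step 1: x=[6.0000 10.9700 13.0400 18.9900] v=[0.0000 -0.3000 0.4000 -0.1000]
Step 2: x=[5.9997 10.9110 13.1188 18.9705] v=[-0.0030 -0.5900 0.7880 -0.1950]
Step 3: x=[5.9985 10.8250 13.2340 18.9425] v=[-0.0119 -0.8604 1.1524 -0.2802]
Step 4: x=[5.9956 10.7148 13.3822 18.9074] v=[-0.0293 -1.1022 1.4824 -0.3511]

Answer: 5.9956 10.7148 13.3822 18.9074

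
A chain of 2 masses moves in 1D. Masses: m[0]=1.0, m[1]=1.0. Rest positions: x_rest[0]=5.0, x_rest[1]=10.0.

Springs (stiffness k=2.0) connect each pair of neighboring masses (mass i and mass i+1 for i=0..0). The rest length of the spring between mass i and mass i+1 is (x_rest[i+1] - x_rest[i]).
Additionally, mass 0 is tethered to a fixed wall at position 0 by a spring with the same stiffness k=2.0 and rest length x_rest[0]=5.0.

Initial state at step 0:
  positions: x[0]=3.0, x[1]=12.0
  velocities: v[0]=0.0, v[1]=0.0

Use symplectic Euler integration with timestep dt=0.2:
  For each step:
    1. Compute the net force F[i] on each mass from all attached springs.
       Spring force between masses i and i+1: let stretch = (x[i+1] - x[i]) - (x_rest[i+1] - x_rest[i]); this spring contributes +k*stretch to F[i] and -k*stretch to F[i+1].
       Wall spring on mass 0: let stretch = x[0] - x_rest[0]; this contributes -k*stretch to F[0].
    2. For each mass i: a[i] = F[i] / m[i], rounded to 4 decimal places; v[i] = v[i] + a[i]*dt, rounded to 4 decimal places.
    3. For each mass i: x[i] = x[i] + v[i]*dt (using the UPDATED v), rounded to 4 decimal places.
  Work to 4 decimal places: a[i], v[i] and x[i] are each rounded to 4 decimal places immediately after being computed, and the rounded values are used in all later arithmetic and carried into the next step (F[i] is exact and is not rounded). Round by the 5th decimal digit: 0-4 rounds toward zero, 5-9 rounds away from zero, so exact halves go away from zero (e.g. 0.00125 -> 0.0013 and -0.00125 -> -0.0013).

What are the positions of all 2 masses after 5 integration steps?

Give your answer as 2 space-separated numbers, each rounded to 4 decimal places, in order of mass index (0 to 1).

Step 0: x=[3.0000 12.0000] v=[0.0000 0.0000]
Step 1: x=[3.4800 11.6800] v=[2.4000 -1.6000]
Step 2: x=[4.3376 11.1040] v=[4.2880 -2.8800]
Step 3: x=[5.3895 10.3867] v=[5.2595 -3.5866]
Step 4: x=[6.4100 9.6696] v=[5.1026 -3.5855]
Step 5: x=[7.1785 9.0917] v=[3.8424 -2.8893]

Answer: 7.1785 9.0917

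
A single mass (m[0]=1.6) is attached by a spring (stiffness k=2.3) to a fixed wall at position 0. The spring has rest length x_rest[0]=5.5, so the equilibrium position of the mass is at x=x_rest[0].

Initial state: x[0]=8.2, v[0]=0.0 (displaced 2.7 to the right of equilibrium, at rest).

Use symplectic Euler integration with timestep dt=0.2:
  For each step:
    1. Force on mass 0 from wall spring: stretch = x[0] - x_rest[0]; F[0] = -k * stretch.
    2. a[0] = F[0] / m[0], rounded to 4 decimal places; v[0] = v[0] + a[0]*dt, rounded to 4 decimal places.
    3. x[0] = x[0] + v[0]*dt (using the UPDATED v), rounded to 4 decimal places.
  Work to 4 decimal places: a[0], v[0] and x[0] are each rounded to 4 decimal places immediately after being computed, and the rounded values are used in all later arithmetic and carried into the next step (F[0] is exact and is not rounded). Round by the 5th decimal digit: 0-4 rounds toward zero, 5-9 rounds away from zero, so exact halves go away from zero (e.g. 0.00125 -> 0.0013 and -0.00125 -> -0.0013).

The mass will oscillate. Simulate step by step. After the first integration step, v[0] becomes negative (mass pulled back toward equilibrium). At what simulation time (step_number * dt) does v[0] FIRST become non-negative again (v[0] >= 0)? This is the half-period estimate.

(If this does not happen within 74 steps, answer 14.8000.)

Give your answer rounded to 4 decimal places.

Answer: 2.8000

Derivation:
Step 0: x=[8.2000] v=[0.0000]
Step 1: x=[8.0447] v=[-0.7763]
Step 2: x=[7.7431] v=[-1.5079]
Step 3: x=[7.3125] v=[-2.1528]
Step 4: x=[6.7777] v=[-2.6739]
Step 5: x=[6.1695] v=[-3.0412]
Step 6: x=[5.5228] v=[-3.2337]
Step 7: x=[4.8747] v=[-3.2403]
Step 8: x=[4.2626] v=[-3.0605]
Step 9: x=[3.7217] v=[-2.7047]
Step 10: x=[3.2830] v=[-2.1934]
Step 11: x=[2.9718] v=[-1.5560]
Step 12: x=[2.8060] v=[-0.8291]
Step 13: x=[2.7951] v=[-0.0546]
Step 14: x=[2.9397] v=[0.7231]
First v>=0 after going negative at step 14, time=2.8000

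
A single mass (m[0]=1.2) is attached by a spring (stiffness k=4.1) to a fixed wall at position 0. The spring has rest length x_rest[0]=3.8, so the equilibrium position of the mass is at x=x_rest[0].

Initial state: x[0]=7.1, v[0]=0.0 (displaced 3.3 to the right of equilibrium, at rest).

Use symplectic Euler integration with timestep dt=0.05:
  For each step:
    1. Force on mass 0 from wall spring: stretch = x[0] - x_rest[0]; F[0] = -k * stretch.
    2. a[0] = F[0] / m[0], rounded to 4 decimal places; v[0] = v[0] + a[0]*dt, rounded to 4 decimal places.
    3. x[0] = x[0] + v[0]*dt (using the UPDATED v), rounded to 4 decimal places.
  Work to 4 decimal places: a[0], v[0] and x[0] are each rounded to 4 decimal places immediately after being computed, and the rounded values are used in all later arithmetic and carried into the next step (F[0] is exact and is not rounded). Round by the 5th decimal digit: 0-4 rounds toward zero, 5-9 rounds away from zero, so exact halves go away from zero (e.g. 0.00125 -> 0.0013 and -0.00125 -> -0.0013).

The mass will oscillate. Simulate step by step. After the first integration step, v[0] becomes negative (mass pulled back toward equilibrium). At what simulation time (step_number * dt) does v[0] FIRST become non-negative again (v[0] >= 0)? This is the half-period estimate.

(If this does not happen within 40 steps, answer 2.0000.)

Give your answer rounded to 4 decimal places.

Step 0: x=[7.1000] v=[0.0000]
Step 1: x=[7.0718] v=[-0.5638]
Step 2: x=[7.0157] v=[-1.1227]
Step 3: x=[6.9321] v=[-1.6721]
Step 4: x=[6.8217] v=[-2.2072]
Step 5: x=[6.6855] v=[-2.7234]
Step 6: x=[6.5247] v=[-3.2163]
Step 7: x=[6.3406] v=[-3.6818]
Step 8: x=[6.1348] v=[-4.1158]
Step 9: x=[5.9091] v=[-4.5147]
Step 10: x=[5.6654] v=[-4.8750]
Step 11: x=[5.4057] v=[-5.1937]
Step 12: x=[5.1323] v=[-5.4680]
Step 13: x=[4.8475] v=[-5.6956]
Step 14: x=[4.5538] v=[-5.8746]
Step 15: x=[4.2536] v=[-6.0034]
Step 16: x=[3.9496] v=[-6.0809]
Step 17: x=[3.6443] v=[-6.1065]
Step 18: x=[3.3403] v=[-6.0799]
Step 19: x=[3.0402] v=[-6.0014]
Step 20: x=[2.7466] v=[-5.8716]
Step 21: x=[2.4620] v=[-5.6916]
Step 22: x=[2.1889] v=[-5.4630]
Step 23: x=[1.9295] v=[-5.1878]
Step 24: x=[1.6861] v=[-4.8683]
Step 25: x=[1.4607] v=[-4.5072]
Step 26: x=[1.2553] v=[-4.1076]
Step 27: x=[1.0717] v=[-3.6729]
Step 28: x=[0.9114] v=[-3.2068]
Step 29: x=[0.7757] v=[-2.7133]
Step 30: x=[0.6659] v=[-2.1967]
Step 31: x=[0.5828] v=[-1.6613]
Step 32: x=[0.5272] v=[-1.1117]
Step 33: x=[0.4996] v=[-0.5526]
Step 34: x=[0.5002] v=[0.0112]
First v>=0 after going negative at step 34, time=1.7000

Answer: 1.7000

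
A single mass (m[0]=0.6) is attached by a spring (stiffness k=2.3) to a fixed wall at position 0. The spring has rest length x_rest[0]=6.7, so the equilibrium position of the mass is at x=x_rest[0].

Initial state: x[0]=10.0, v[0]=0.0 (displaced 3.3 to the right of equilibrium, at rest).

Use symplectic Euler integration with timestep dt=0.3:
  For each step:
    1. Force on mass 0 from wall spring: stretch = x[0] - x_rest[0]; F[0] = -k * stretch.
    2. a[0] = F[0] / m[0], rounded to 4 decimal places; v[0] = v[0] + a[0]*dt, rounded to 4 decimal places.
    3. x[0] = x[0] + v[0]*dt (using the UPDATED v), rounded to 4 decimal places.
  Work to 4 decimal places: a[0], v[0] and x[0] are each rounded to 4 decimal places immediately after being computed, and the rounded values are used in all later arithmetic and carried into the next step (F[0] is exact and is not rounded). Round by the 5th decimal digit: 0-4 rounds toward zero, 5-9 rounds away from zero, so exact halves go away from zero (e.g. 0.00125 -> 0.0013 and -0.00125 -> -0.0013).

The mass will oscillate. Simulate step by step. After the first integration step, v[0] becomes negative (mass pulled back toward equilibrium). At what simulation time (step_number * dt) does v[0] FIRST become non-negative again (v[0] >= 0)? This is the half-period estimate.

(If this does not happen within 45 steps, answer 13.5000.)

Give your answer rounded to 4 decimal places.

Answer: 1.8000

Derivation:
Step 0: x=[10.0000] v=[0.0000]
Step 1: x=[8.8615] v=[-3.7950]
Step 2: x=[6.9773] v=[-6.2807]
Step 3: x=[4.9974] v=[-6.5996]
Step 4: x=[3.6049] v=[-4.6416]
Step 5: x=[3.2802] v=[-1.0822]
Step 6: x=[4.1354] v=[2.8506]
First v>=0 after going negative at step 6, time=1.8000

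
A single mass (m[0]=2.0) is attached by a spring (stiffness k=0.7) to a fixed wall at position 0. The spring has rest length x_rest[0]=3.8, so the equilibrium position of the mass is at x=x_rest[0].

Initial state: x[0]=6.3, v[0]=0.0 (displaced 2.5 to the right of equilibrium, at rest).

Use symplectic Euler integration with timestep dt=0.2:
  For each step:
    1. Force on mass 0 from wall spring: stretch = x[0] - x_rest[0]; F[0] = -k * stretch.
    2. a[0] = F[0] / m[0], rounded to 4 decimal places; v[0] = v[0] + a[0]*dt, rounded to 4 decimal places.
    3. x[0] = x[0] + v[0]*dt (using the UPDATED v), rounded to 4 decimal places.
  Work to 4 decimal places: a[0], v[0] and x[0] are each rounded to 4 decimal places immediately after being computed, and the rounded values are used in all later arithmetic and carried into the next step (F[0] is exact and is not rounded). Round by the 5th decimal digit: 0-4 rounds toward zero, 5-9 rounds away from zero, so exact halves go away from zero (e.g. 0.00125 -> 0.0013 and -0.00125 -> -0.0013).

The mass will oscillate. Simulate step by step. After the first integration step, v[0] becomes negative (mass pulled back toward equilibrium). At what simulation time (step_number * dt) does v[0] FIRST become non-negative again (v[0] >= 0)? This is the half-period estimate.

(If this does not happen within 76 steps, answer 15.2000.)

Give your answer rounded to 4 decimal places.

Step 0: x=[6.3000] v=[0.0000]
Step 1: x=[6.2650] v=[-0.1750]
Step 2: x=[6.1955] v=[-0.3476]
Step 3: x=[6.0924] v=[-0.5153]
Step 4: x=[5.9572] v=[-0.6758]
Step 5: x=[5.7918] v=[-0.8268]
Step 6: x=[5.5986] v=[-0.9662]
Step 7: x=[5.3802] v=[-1.0921]
Step 8: x=[5.1397] v=[-1.2027]
Step 9: x=[4.8804] v=[-1.2965]
Step 10: x=[4.6060] v=[-1.3721]
Step 11: x=[4.3203] v=[-1.4285]
Step 12: x=[4.0273] v=[-1.4649]
Step 13: x=[3.7311] v=[-1.4808]
Step 14: x=[3.4359] v=[-1.4760]
Step 15: x=[3.1458] v=[-1.4505]
Step 16: x=[2.8649] v=[-1.4047]
Step 17: x=[2.5971] v=[-1.3392]
Step 18: x=[2.3461] v=[-1.2550]
Step 19: x=[2.1155] v=[-1.1532]
Step 20: x=[1.9084] v=[-1.0353]
Step 21: x=[1.7278] v=[-0.9029]
Step 22: x=[1.5762] v=[-0.7578]
Step 23: x=[1.4558] v=[-0.6021]
Step 24: x=[1.3682] v=[-0.4380]
Step 25: x=[1.3146] v=[-0.2678]
Step 26: x=[1.2958] v=[-0.0938]
Step 27: x=[1.3121] v=[0.0815]
First v>=0 after going negative at step 27, time=5.4000

Answer: 5.4000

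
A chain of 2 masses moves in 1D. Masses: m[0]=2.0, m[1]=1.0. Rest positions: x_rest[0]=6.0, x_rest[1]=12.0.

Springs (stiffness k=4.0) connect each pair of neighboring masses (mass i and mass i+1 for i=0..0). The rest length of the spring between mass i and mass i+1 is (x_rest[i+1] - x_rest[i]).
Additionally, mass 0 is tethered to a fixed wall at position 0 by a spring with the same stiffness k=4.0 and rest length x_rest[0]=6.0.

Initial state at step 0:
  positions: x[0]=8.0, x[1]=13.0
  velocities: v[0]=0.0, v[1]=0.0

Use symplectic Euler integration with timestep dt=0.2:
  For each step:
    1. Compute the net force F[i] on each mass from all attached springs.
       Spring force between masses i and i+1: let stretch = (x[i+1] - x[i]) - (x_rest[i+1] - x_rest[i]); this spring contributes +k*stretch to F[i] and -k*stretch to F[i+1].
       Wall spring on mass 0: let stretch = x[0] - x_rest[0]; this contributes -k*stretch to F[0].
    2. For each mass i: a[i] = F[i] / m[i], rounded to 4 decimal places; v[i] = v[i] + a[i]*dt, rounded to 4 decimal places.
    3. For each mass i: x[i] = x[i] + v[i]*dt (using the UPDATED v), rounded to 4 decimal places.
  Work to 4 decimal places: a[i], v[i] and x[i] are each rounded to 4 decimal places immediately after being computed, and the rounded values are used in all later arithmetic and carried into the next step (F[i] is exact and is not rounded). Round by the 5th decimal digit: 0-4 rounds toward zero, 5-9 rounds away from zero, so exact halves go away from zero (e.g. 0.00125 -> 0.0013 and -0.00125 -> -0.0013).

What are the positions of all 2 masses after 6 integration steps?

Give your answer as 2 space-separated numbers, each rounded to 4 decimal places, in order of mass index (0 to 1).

Step 0: x=[8.0000 13.0000] v=[0.0000 0.0000]
Step 1: x=[7.7600 13.1600] v=[-1.2000 0.8000]
Step 2: x=[7.3312 13.4160] v=[-2.1440 1.2800]
Step 3: x=[6.8027 13.6584] v=[-2.6426 1.2122]
Step 4: x=[6.2784 13.7639] v=[-2.6214 0.5276]
Step 5: x=[5.8507 13.6317] v=[-2.1386 -0.6608]
Step 6: x=[5.5774 13.2146] v=[-1.3665 -2.0856]

Answer: 5.5774 13.2146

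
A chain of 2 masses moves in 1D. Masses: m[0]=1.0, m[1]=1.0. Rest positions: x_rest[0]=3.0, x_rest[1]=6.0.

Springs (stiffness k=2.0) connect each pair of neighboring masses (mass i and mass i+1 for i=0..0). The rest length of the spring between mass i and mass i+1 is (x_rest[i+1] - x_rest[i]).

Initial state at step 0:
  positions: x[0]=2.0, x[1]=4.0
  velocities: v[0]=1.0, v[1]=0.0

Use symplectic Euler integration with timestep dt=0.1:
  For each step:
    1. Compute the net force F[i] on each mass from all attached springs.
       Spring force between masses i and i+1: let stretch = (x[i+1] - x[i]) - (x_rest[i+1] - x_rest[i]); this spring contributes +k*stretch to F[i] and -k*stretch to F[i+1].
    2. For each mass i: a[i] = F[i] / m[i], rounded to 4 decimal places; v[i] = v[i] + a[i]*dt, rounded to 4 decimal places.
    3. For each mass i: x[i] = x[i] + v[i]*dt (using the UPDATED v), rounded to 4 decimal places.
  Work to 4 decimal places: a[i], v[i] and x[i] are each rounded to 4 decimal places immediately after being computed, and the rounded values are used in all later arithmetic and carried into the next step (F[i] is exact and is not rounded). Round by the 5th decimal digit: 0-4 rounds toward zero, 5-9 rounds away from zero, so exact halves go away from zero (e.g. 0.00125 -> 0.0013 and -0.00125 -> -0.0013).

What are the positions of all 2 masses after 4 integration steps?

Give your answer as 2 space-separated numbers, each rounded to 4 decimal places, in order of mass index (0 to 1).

Step 0: x=[2.0000 4.0000] v=[1.0000 0.0000]
Step 1: x=[2.0800 4.0200] v=[0.8000 0.2000]
Step 2: x=[2.1388 4.0612] v=[0.5880 0.4120]
Step 3: x=[2.1761 4.1240] v=[0.3725 0.6275]
Step 4: x=[2.1923 4.2078] v=[0.1621 0.8379]

Answer: 2.1923 4.2078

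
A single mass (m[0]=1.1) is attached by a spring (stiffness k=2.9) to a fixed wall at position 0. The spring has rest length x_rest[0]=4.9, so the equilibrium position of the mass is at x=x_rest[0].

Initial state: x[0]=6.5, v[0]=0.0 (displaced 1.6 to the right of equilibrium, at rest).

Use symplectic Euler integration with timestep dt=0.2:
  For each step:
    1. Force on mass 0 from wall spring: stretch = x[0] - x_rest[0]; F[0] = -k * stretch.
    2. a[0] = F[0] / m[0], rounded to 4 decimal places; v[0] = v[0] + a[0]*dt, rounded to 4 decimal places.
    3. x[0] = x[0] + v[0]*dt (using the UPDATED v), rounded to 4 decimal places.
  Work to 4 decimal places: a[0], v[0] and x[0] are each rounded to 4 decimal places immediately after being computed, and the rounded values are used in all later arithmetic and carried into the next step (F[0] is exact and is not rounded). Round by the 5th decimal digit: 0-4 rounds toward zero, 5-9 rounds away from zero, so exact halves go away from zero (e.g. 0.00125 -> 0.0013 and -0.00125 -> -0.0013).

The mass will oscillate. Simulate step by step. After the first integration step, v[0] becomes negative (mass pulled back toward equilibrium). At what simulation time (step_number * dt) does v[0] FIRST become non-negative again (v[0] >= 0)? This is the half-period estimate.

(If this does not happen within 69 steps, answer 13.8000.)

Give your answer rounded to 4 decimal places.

Step 0: x=[6.5000] v=[0.0000]
Step 1: x=[6.3313] v=[-0.8436]
Step 2: x=[6.0116] v=[-1.5983]
Step 3: x=[5.5747] v=[-2.1844]
Step 4: x=[5.0667] v=[-2.5402]
Step 5: x=[4.5411] v=[-2.6281]
Step 6: x=[4.0533] v=[-2.4389]
Step 7: x=[3.6548] v=[-1.9925]
Step 8: x=[3.3876] v=[-1.3359]
Step 9: x=[3.2799] v=[-0.5385]
Step 10: x=[3.3430] v=[0.3157]
First v>=0 after going negative at step 10, time=2.0000

Answer: 2.0000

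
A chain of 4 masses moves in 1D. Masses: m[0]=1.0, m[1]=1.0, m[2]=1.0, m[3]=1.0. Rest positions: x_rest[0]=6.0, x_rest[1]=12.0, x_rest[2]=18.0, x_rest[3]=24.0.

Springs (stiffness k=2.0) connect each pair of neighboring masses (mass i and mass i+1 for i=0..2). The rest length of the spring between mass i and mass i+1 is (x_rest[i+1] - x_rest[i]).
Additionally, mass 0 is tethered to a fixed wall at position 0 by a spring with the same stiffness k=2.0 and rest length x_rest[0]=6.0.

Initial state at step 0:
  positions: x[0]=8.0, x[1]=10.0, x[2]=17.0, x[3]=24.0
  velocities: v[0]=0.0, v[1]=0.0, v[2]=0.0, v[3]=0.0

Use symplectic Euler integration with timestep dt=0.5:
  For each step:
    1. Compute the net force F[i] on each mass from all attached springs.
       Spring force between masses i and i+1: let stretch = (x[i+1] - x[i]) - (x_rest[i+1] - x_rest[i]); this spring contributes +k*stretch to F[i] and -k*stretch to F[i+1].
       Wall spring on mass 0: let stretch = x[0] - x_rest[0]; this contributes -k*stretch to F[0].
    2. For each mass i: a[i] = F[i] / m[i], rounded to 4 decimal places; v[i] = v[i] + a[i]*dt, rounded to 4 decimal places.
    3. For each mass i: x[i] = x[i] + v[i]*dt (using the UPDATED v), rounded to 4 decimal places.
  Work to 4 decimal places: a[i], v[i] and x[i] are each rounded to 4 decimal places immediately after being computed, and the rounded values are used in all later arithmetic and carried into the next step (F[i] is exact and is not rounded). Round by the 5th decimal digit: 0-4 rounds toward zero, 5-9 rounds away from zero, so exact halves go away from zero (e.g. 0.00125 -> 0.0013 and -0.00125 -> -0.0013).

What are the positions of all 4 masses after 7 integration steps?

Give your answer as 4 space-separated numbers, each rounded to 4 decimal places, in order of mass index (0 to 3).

Step 0: x=[8.0000 10.0000 17.0000 24.0000] v=[0.0000 0.0000 0.0000 0.0000]
Step 1: x=[5.0000 12.5000 17.0000 23.5000] v=[-6.0000 5.0000 0.0000 -1.0000]
Step 2: x=[3.2500 13.5000 18.0000 22.7500] v=[-3.5000 2.0000 2.0000 -1.5000]
Step 3: x=[5.0000 11.6250 19.1250 22.6250] v=[3.5000 -3.7500 2.2500 -0.2500]
Step 4: x=[7.5625 10.1875 18.2500 23.7500] v=[5.1250 -2.8750 -1.7500 2.2500]
Step 5: x=[7.6563 11.4688 16.0938 25.1250] v=[0.1875 2.5625 -4.3125 2.7500]
Step 6: x=[5.8282 13.1563 16.1407 24.9844] v=[-3.6563 3.3750 0.0937 -0.2812]
Step 7: x=[4.7500 12.6720 19.1172 23.4220] v=[-2.1564 -0.9687 5.9530 -3.1249]

Answer: 4.7500 12.6720 19.1172 23.4220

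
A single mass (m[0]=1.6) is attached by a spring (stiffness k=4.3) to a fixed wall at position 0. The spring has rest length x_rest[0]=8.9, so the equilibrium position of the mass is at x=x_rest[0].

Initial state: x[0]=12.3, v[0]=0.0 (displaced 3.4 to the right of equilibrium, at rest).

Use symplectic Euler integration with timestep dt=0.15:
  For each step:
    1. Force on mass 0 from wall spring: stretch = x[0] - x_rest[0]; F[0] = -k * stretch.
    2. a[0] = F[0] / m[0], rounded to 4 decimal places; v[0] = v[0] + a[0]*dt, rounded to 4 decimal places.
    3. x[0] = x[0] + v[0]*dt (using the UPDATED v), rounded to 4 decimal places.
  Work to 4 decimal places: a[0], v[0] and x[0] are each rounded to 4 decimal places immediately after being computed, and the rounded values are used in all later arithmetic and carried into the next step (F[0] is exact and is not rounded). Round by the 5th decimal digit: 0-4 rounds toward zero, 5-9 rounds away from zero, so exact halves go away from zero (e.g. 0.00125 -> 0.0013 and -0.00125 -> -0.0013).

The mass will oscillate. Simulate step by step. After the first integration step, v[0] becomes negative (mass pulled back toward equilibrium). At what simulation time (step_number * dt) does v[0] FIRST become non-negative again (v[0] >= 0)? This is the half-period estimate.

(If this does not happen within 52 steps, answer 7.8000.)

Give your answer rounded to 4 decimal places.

Answer: 1.9500

Derivation:
Step 0: x=[12.3000] v=[0.0000]
Step 1: x=[12.0944] v=[-1.3706]
Step 2: x=[11.6956] v=[-2.6584]
Step 3: x=[11.1278] v=[-3.7854]
Step 4: x=[10.4253] v=[-4.6835]
Step 5: x=[9.6305] v=[-5.2984]
Step 6: x=[8.7916] v=[-5.5929]
Step 7: x=[7.9592] v=[-5.5492]
Step 8: x=[7.1837] v=[-5.1699]
Step 9: x=[6.5120] v=[-4.4780]
Step 10: x=[5.9847] v=[-3.5153]
Step 11: x=[5.6337] v=[-2.3401]
Step 12: x=[5.4802] v=[-1.0234]
Step 13: x=[5.5335] v=[0.3552]
First v>=0 after going negative at step 13, time=1.9500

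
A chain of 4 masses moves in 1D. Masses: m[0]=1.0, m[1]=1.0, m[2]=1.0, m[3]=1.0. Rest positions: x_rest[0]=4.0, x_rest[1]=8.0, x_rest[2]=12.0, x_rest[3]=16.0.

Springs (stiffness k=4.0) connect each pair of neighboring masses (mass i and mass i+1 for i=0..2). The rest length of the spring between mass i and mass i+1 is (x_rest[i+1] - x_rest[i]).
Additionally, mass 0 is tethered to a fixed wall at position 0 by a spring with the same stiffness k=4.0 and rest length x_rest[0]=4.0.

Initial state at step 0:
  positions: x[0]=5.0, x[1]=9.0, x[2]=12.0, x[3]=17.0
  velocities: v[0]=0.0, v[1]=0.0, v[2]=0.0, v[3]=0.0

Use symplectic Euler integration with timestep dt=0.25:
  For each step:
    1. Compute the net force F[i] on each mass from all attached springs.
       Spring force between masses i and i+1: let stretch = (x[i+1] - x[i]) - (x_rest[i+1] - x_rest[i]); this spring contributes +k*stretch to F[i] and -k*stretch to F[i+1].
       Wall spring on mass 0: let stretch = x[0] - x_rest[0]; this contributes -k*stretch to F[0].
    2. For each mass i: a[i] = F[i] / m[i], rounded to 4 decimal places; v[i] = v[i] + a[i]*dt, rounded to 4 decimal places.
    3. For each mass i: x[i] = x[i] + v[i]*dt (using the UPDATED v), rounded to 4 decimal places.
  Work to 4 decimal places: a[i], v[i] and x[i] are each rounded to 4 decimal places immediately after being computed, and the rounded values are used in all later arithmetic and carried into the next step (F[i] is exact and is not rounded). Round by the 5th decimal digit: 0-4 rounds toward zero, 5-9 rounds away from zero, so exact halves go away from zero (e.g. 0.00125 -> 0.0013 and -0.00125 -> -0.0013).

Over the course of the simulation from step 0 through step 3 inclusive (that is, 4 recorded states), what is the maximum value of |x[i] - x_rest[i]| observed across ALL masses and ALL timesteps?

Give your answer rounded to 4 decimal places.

Step 0: x=[5.0000 9.0000 12.0000 17.0000] v=[0.0000 0.0000 0.0000 0.0000]
Step 1: x=[4.7500 8.7500 12.5000 16.7500] v=[-1.0000 -1.0000 2.0000 -1.0000]
Step 2: x=[4.3125 8.4375 13.1250 16.4375] v=[-1.7500 -1.2500 2.5000 -1.2500]
Step 3: x=[3.8281 8.2656 13.4063 16.2969] v=[-1.9375 -0.6875 1.1250 -0.5625]
Max displacement = 1.4063

Answer: 1.4063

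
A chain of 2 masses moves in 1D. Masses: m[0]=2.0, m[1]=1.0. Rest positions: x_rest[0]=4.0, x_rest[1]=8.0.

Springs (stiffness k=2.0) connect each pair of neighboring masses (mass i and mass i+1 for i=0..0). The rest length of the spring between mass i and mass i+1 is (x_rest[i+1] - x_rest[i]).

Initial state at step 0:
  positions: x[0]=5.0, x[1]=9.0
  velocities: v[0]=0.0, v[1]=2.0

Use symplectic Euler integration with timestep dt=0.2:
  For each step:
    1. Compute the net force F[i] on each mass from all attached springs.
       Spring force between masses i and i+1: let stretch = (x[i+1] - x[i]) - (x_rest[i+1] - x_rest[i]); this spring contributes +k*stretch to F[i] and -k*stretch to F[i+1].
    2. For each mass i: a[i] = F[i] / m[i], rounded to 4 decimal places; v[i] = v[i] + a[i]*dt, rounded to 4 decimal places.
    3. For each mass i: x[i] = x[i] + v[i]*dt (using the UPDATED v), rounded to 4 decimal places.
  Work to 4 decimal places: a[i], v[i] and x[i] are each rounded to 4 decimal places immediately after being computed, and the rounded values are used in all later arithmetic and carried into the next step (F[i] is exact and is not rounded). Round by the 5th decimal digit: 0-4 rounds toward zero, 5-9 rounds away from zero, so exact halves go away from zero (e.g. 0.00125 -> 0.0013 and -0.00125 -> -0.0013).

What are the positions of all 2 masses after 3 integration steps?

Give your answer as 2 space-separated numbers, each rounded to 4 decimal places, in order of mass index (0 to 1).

Step 0: x=[5.0000 9.0000] v=[0.0000 2.0000]
Step 1: x=[5.0000 9.4000] v=[0.0000 2.0000]
Step 2: x=[5.0160 9.7680] v=[0.0800 1.8400]
Step 3: x=[5.0621 10.0758] v=[0.2304 1.5392]

Answer: 5.0621 10.0758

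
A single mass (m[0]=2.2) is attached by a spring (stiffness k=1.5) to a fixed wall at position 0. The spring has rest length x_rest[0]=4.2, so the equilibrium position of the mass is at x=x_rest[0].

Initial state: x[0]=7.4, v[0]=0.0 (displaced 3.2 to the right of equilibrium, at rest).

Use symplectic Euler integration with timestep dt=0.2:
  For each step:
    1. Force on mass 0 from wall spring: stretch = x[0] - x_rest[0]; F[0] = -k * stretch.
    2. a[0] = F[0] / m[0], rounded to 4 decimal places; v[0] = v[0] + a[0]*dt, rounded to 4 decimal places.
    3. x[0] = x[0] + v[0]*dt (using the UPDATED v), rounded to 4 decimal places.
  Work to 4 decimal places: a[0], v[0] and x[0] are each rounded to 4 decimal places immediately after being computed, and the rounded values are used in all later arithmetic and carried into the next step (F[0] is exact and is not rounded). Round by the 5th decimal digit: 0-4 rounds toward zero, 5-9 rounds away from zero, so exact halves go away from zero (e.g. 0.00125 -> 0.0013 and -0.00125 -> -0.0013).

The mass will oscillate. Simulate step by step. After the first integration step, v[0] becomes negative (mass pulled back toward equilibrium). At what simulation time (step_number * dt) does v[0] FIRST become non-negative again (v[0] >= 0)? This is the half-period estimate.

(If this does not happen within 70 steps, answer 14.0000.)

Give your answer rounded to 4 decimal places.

Answer: 4.0000

Derivation:
Step 0: x=[7.4000] v=[0.0000]
Step 1: x=[7.3127] v=[-0.4364]
Step 2: x=[7.1405] v=[-0.8609]
Step 3: x=[6.8881] v=[-1.2619]
Step 4: x=[6.5624] v=[-1.6285]
Step 5: x=[6.1723] v=[-1.9506]
Step 6: x=[5.7284] v=[-2.2196]
Step 7: x=[5.2428] v=[-2.4280]
Step 8: x=[4.7288] v=[-2.5702]
Step 9: x=[4.2003] v=[-2.6423]
Step 10: x=[3.6718] v=[-2.6423]
Step 11: x=[3.1577] v=[-2.5703]
Step 12: x=[2.6721] v=[-2.4282]
Step 13: x=[2.2281] v=[-2.2198]
Step 14: x=[1.8379] v=[-1.9509]
Step 15: x=[1.5121] v=[-1.6288]
Step 16: x=[1.2596] v=[-1.2623]
Step 17: x=[1.0873] v=[-0.8613]
Step 18: x=[0.9999] v=[-0.4368]
Step 19: x=[0.9998] v=[-0.0004]
Step 20: x=[1.0870] v=[0.4360]
First v>=0 after going negative at step 20, time=4.0000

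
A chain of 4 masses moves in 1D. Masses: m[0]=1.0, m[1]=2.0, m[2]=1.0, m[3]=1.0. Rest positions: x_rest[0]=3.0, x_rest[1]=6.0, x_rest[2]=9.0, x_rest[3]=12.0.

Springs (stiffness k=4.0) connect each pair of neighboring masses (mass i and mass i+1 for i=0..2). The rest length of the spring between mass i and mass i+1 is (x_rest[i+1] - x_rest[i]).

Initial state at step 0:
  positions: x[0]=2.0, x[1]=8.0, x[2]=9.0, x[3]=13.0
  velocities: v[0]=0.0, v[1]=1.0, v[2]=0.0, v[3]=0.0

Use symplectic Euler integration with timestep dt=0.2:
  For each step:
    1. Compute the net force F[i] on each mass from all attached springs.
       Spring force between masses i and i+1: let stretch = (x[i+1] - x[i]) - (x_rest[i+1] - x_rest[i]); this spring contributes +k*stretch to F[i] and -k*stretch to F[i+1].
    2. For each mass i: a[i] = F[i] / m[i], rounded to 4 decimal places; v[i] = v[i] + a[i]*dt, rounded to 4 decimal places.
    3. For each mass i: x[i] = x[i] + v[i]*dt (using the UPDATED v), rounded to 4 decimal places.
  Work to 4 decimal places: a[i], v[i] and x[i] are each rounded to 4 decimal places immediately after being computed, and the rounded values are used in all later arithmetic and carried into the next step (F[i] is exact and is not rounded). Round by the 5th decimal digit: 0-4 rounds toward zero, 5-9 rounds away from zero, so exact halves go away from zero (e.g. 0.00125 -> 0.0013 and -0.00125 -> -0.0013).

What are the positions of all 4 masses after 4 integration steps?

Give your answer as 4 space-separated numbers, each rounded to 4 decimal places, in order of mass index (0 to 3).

Step 0: x=[2.0000 8.0000 9.0000 13.0000] v=[0.0000 1.0000 0.0000 0.0000]
Step 1: x=[2.4800 7.8000 9.4800 12.8400] v=[2.4000 -1.0000 2.4000 -0.8000]
Step 2: x=[3.3312 7.3088 10.2288 12.6224] v=[4.2560 -2.4560 3.7440 -1.0880]
Step 3: x=[4.3388 6.7330 10.8934 12.5018] v=[5.0381 -2.8790 3.3229 -0.6029]
Step 4: x=[5.2495 6.2985 11.1497 12.6039] v=[4.5535 -2.1725 1.2813 0.5104]

Answer: 5.2495 6.2985 11.1497 12.6039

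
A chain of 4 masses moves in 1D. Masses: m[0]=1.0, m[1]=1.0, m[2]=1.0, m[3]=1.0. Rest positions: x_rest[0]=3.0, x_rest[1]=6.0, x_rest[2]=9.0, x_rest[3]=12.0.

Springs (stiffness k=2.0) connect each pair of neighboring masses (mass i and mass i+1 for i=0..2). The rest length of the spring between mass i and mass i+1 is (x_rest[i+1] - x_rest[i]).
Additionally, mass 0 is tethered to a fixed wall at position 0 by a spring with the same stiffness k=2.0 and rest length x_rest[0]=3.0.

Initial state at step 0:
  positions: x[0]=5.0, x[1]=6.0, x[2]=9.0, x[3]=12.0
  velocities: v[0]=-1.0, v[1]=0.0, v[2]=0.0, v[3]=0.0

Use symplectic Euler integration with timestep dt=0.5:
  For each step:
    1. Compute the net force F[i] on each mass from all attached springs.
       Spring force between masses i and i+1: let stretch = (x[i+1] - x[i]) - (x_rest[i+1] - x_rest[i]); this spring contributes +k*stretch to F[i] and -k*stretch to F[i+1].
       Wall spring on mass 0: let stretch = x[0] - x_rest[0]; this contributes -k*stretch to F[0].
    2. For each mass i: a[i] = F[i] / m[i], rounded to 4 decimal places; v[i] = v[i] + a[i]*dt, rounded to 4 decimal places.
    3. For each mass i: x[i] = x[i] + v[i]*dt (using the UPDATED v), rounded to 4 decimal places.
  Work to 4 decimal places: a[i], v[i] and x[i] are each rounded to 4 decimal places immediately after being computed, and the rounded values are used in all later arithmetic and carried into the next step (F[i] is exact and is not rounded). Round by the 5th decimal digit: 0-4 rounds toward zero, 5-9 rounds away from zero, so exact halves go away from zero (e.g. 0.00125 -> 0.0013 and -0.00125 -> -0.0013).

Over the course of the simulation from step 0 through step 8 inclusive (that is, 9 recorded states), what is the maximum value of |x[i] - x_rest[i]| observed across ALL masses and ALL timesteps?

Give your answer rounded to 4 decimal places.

Step 0: x=[5.0000 6.0000 9.0000 12.0000] v=[-1.0000 0.0000 0.0000 0.0000]
Step 1: x=[2.5000 7.0000 9.0000 12.0000] v=[-5.0000 2.0000 0.0000 0.0000]
Step 2: x=[1.0000 6.7500 9.5000 12.0000] v=[-3.0000 -0.5000 1.0000 0.0000]
Step 3: x=[1.8750 5.0000 9.8750 12.2500] v=[1.7500 -3.5000 0.7500 0.5000]
Step 4: x=[3.3750 4.1250 9.0000 12.8125] v=[3.0000 -1.7500 -1.7500 1.1250]
Step 5: x=[3.5625 5.3125 7.5938 12.9688] v=[0.3750 2.3750 -2.8125 0.3125]
Step 6: x=[2.8438 6.7657 7.7344 11.9376] v=[-1.4375 2.9063 0.2812 -2.0625]
Step 7: x=[2.6641 6.7423 9.4923 10.3048] v=[-0.3594 -0.0469 3.5157 -3.2657]
Step 8: x=[3.1915 6.0548 10.2814 9.7657] v=[1.0547 -1.3751 1.5782 -1.0782]
Max displacement = 2.2343

Answer: 2.2343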